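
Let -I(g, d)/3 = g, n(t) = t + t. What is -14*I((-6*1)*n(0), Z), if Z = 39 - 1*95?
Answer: 0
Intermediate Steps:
n(t) = 2*t
Z = -56 (Z = 39 - 95 = -56)
I(g, d) = -3*g
-14*I((-6*1)*n(0), Z) = -(-42)*(-6*1)*(2*0) = -(-42)*(-6*0) = -(-42)*0 = -14*0 = 0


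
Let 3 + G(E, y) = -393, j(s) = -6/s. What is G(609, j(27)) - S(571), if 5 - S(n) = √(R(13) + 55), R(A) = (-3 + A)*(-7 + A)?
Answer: -401 + √115 ≈ -390.28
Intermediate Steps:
R(A) = (-7 + A)*(-3 + A)
G(E, y) = -396 (G(E, y) = -3 - 393 = -396)
S(n) = 5 - √115 (S(n) = 5 - √((21 + 13² - 10*13) + 55) = 5 - √((21 + 169 - 130) + 55) = 5 - √(60 + 55) = 5 - √115)
G(609, j(27)) - S(571) = -396 - (5 - √115) = -396 + (-5 + √115) = -401 + √115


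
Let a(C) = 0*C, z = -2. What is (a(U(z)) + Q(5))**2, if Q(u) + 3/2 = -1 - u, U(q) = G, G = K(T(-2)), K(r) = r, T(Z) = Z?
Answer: 225/4 ≈ 56.250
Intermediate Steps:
G = -2
U(q) = -2
Q(u) = -5/2 - u (Q(u) = -3/2 + (-1 - u) = -5/2 - u)
a(C) = 0
(a(U(z)) + Q(5))**2 = (0 + (-5/2 - 1*5))**2 = (0 + (-5/2 - 5))**2 = (0 - 15/2)**2 = (-15/2)**2 = 225/4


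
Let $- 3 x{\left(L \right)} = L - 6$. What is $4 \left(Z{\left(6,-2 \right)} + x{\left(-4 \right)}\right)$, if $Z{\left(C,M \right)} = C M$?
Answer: $- \frac{104}{3} \approx -34.667$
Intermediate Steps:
$x{\left(L \right)} = 2 - \frac{L}{3}$ ($x{\left(L \right)} = - \frac{L - 6}{3} = - \frac{-6 + L}{3} = 2 - \frac{L}{3}$)
$4 \left(Z{\left(6,-2 \right)} + x{\left(-4 \right)}\right) = 4 \left(6 \left(-2\right) + \left(2 - - \frac{4}{3}\right)\right) = 4 \left(-12 + \left(2 + \frac{4}{3}\right)\right) = 4 \left(-12 + \frac{10}{3}\right) = 4 \left(- \frac{26}{3}\right) = - \frac{104}{3}$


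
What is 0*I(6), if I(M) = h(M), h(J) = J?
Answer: 0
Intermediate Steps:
I(M) = M
0*I(6) = 0*6 = 0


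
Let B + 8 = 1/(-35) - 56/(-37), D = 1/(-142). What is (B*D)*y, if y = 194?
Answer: 818389/91945 ≈ 8.9008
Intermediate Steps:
D = -1/142 ≈ -0.0070423
B = -8437/1295 (B = -8 + (1/(-35) - 56/(-37)) = -8 + (1*(-1/35) - 56*(-1/37)) = -8 + (-1/35 + 56/37) = -8 + 1923/1295 = -8437/1295 ≈ -6.5151)
(B*D)*y = -8437/1295*(-1/142)*194 = (8437/183890)*194 = 818389/91945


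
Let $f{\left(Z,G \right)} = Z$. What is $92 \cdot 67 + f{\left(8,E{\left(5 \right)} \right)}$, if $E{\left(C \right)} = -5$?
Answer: $6172$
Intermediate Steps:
$92 \cdot 67 + f{\left(8,E{\left(5 \right)} \right)} = 92 \cdot 67 + 8 = 6164 + 8 = 6172$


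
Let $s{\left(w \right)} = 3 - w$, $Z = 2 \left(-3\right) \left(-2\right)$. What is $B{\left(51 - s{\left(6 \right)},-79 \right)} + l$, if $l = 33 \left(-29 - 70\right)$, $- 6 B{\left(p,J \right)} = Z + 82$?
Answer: $- \frac{9848}{3} \approx -3282.7$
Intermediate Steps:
$Z = 12$ ($Z = \left(-6\right) \left(-2\right) = 12$)
$B{\left(p,J \right)} = - \frac{47}{3}$ ($B{\left(p,J \right)} = - \frac{12 + 82}{6} = \left(- \frac{1}{6}\right) 94 = - \frac{47}{3}$)
$l = -3267$ ($l = 33 \left(-99\right) = -3267$)
$B{\left(51 - s{\left(6 \right)},-79 \right)} + l = - \frac{47}{3} - 3267 = - \frac{9848}{3}$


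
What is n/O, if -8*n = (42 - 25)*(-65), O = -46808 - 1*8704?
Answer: -1105/444096 ≈ -0.0024882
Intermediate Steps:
O = -55512 (O = -46808 - 8704 = -55512)
n = 1105/8 (n = -(42 - 25)*(-65)/8 = -17*(-65)/8 = -1/8*(-1105) = 1105/8 ≈ 138.13)
n/O = (1105/8)/(-55512) = (1105/8)*(-1/55512) = -1105/444096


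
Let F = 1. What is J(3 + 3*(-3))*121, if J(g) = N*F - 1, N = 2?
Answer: 121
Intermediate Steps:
J(g) = 1 (J(g) = 2*1 - 1 = 2 - 1 = 1)
J(3 + 3*(-3))*121 = 1*121 = 121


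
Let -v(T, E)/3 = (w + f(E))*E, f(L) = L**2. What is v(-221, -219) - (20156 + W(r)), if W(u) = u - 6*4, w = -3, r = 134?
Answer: 31488140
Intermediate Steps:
W(u) = -24 + u (W(u) = u - 24 = -24 + u)
v(T, E) = -3*E*(-3 + E**2) (v(T, E) = -3*(-3 + E**2)*E = -3*E*(-3 + E**2))
v(-221, -219) - (20156 + W(r)) = 3*(-219)*(3 - 1*(-219)**2) - (20156 + (-24 + 134)) = 3*(-219)*(3 - 1*47961) - (20156 + 110) = 3*(-219)*(3 - 47961) - 1*20266 = 3*(-219)*(-47958) - 20266 = 31508406 - 20266 = 31488140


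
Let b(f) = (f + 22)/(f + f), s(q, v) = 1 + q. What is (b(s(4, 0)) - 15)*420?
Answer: -5166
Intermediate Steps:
b(f) = (22 + f)/(2*f) (b(f) = (22 + f)/((2*f)) = (22 + f)*(1/(2*f)) = (22 + f)/(2*f))
(b(s(4, 0)) - 15)*420 = ((22 + (1 + 4))/(2*(1 + 4)) - 15)*420 = ((½)*(22 + 5)/5 - 15)*420 = ((½)*(⅕)*27 - 15)*420 = (27/10 - 15)*420 = -123/10*420 = -5166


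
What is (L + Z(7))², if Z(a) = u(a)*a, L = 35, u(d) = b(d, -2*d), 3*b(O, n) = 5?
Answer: 19600/9 ≈ 2177.8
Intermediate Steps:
b(O, n) = 5/3 (b(O, n) = (⅓)*5 = 5/3)
u(d) = 5/3
Z(a) = 5*a/3
(L + Z(7))² = (35 + (5/3)*7)² = (35 + 35/3)² = (140/3)² = 19600/9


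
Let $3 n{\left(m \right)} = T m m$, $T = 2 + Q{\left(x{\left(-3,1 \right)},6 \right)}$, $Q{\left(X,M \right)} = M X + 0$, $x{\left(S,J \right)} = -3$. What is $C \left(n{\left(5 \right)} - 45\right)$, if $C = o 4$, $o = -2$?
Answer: $\frac{4280}{3} \approx 1426.7$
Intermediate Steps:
$Q{\left(X,M \right)} = M X$
$T = -16$ ($T = 2 + 6 \left(-3\right) = 2 - 18 = -16$)
$C = -8$ ($C = \left(-2\right) 4 = -8$)
$n{\left(m \right)} = - \frac{16 m^{2}}{3}$ ($n{\left(m \right)} = \frac{\left(-16\right) m m}{3} = \frac{\left(-16\right) m^{2}}{3} = - \frac{16 m^{2}}{3}$)
$C \left(n{\left(5 \right)} - 45\right) = - 8 \left(- \frac{16 \cdot 5^{2}}{3} - 45\right) = - 8 \left(\left(- \frac{16}{3}\right) 25 - 45\right) = - 8 \left(- \frac{400}{3} - 45\right) = \left(-8\right) \left(- \frac{535}{3}\right) = \frac{4280}{3}$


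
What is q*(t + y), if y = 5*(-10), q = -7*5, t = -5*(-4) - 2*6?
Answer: 1470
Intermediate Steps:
t = 8 (t = 20 - 12 = 8)
q = -35
y = -50
q*(t + y) = -35*(8 - 50) = -35*(-42) = 1470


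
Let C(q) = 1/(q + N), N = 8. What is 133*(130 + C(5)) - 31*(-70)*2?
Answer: 281323/13 ≈ 21640.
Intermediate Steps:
C(q) = 1/(8 + q) (C(q) = 1/(q + 8) = 1/(8 + q))
133*(130 + C(5)) - 31*(-70)*2 = 133*(130 + 1/(8 + 5)) - 31*(-70)*2 = 133*(130 + 1/13) + 2170*2 = 133*(130 + 1/13) + 4340 = 133*(1691/13) + 4340 = 224903/13 + 4340 = 281323/13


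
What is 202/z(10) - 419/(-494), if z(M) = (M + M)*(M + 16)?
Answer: 6109/4940 ≈ 1.2366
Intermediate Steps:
z(M) = 2*M*(16 + M) (z(M) = (2*M)*(16 + M) = 2*M*(16 + M))
202/z(10) - 419/(-494) = 202/((2*10*(16 + 10))) - 419/(-494) = 202/((2*10*26)) - 419*(-1/494) = 202/520 + 419/494 = 202*(1/520) + 419/494 = 101/260 + 419/494 = 6109/4940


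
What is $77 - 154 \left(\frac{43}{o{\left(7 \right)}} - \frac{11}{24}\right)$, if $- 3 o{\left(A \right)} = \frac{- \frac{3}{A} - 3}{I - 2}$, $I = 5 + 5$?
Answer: $- \frac{554477}{12} \approx -46206.0$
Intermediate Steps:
$I = 10$
$o{\left(A \right)} = \frac{1}{8} + \frac{1}{8 A}$ ($o{\left(A \right)} = - \frac{\left(- \frac{3}{A} - 3\right) \frac{1}{10 - 2}}{3} = - \frac{\left(-3 - \frac{3}{A}\right) \frac{1}{8}}{3} = - \frac{- \frac{3}{8} - \frac{3}{8 A}}{3} = \frac{1}{8} + \frac{1}{8 A}$)
$77 - 154 \left(\frac{43}{o{\left(7 \right)}} - \frac{11}{24}\right) = 77 - 154 \left(\frac{43}{\frac{1}{8} \cdot \frac{1}{7} \left(1 + 7\right)} - \frac{11}{24}\right) = 77 - 154 \left(\frac{43}{\frac{1}{8} \cdot \frac{1}{7} \cdot 8} - \frac{11}{24}\right) = 77 - 154 \left(43 \frac{1}{\frac{1}{7}} - \frac{11}{24}\right) = 77 - 154 \left(43 \cdot 7 - \frac{11}{24}\right) = 77 - 154 \left(301 - \frac{11}{24}\right) = 77 - \frac{555401}{12} = - \frac{554477}{12}$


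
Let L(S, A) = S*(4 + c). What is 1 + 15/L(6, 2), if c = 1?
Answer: 3/2 ≈ 1.5000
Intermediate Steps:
L(S, A) = 5*S (L(S, A) = S*(4 + 1) = S*5 = 5*S)
1 + 15/L(6, 2) = 1 + 15/((5*6)) = 1 + 15/30 = 1 + 15*(1/30) = 1 + 1/2 = 3/2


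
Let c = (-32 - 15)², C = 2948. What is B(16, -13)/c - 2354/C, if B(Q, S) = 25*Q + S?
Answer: -184505/296006 ≈ -0.62331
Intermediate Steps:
c = 2209 (c = (-47)² = 2209)
B(Q, S) = S + 25*Q
B(16, -13)/c - 2354/C = (-13 + 25*16)/2209 - 2354/2948 = (-13 + 400)*(1/2209) - 2354*1/2948 = 387*(1/2209) - 107/134 = 387/2209 - 107/134 = -184505/296006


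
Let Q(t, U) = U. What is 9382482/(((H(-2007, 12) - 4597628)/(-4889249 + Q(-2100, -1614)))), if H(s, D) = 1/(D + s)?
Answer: 91547425953622170/9172267861 ≈ 9.9809e+6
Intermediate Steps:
9382482/(((H(-2007, 12) - 4597628)/(-4889249 + Q(-2100, -1614)))) = 9382482/(((1/(12 - 2007) - 4597628)/(-4889249 - 1614))) = 9382482/(((1/(-1995) - 4597628)/(-4890863))) = 9382482/(((-1/1995 - 4597628)*(-1/4890863))) = 9382482/((-9172267861/1995*(-1/4890863))) = 9382482/(9172267861/9757271685) = 9382482*(9757271685/9172267861) = 91547425953622170/9172267861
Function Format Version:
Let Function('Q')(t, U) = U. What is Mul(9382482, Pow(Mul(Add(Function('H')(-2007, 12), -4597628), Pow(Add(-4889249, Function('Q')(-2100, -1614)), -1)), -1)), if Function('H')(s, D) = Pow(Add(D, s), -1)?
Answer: Rational(91547425953622170, 9172267861) ≈ 9.9809e+6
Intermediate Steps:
Mul(9382482, Pow(Mul(Add(Function('H')(-2007, 12), -4597628), Pow(Add(-4889249, Function('Q')(-2100, -1614)), -1)), -1)) = Mul(9382482, Pow(Mul(Add(Pow(Add(12, -2007), -1), -4597628), Pow(Add(-4889249, -1614), -1)), -1)) = Mul(9382482, Pow(Mul(Add(Pow(-1995, -1), -4597628), Pow(-4890863, -1)), -1)) = Mul(9382482, Pow(Mul(Add(Rational(-1, 1995), -4597628), Rational(-1, 4890863)), -1)) = Mul(9382482, Pow(Mul(Rational(-9172267861, 1995), Rational(-1, 4890863)), -1)) = Mul(9382482, Pow(Rational(9172267861, 9757271685), -1)) = Mul(9382482, Rational(9757271685, 9172267861)) = Rational(91547425953622170, 9172267861)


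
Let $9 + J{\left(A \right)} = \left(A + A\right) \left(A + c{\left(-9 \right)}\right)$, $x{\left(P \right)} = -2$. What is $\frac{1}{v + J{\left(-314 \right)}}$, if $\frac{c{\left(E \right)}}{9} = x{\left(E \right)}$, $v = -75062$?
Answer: $\frac{1}{133425} \approx 7.4948 \cdot 10^{-6}$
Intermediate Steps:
$c{\left(E \right)} = -18$ ($c{\left(E \right)} = 9 \left(-2\right) = -18$)
$J{\left(A \right)} = -9 + 2 A \left(-18 + A\right)$ ($J{\left(A \right)} = -9 + \left(A + A\right) \left(A - 18\right) = -9 + 2 A \left(-18 + A\right)$)
$\frac{1}{v + J{\left(-314 \right)}} = \frac{1}{-75062 - \left(-11295 - 197192\right)} = \frac{1}{-75062 + \left(-9 + 11304 + 2 \cdot 98596\right)} = \frac{1}{-75062 + \left(-9 + 11304 + 197192\right)} = \frac{1}{-75062 + 208487} = \frac{1}{133425}$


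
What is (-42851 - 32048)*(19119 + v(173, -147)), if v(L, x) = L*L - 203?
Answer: -3658441655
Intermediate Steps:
v(L, x) = -203 + L² (v(L, x) = L² - 203 = -203 + L²)
(-42851 - 32048)*(19119 + v(173, -147)) = (-42851 - 32048)*(19119 + (-203 + 173²)) = -74899*(19119 + (-203 + 29929)) = -74899*(19119 + 29726) = -74899*48845 = -3658441655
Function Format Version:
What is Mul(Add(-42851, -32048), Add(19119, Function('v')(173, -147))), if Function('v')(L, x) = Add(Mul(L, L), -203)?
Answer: -3658441655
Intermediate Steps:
Function('v')(L, x) = Add(-203, Pow(L, 2)) (Function('v')(L, x) = Add(Pow(L, 2), -203) = Add(-203, Pow(L, 2)))
Mul(Add(-42851, -32048), Add(19119, Function('v')(173, -147))) = Mul(Add(-42851, -32048), Add(19119, Add(-203, Pow(173, 2)))) = Mul(-74899, Add(19119, Add(-203, 29929))) = Mul(-74899, Add(19119, 29726)) = Mul(-74899, 48845) = -3658441655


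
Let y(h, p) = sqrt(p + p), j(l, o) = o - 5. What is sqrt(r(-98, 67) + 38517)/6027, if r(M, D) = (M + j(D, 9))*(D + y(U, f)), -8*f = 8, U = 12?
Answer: sqrt(32219 - 94*I*sqrt(2))/6027 ≈ 0.029782 - 6.1441e-5*I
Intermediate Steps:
j(l, o) = -5 + o
f = -1 (f = -1/8*8 = -1)
y(h, p) = sqrt(2)*sqrt(p) (y(h, p) = sqrt(2*p) = sqrt(2)*sqrt(p))
r(M, D) = (4 + M)*(D + I*sqrt(2)) (r(M, D) = (M + (-5 + 9))*(D + sqrt(2)*sqrt(-1)) = (M + 4)*(D + sqrt(2)*I) = (4 + M)*(D + I*sqrt(2)))
sqrt(r(-98, 67) + 38517)/6027 = sqrt((4*67 + 67*(-98) + 4*I*sqrt(2) + I*(-98)*sqrt(2)) + 38517)/6027 = sqrt((268 - 6566 + 4*I*sqrt(2) - 98*I*sqrt(2)) + 38517)*(1/6027) = sqrt((-6298 - 94*I*sqrt(2)) + 38517)*(1/6027) = sqrt(32219 - 94*I*sqrt(2))*(1/6027) = sqrt(32219 - 94*I*sqrt(2))/6027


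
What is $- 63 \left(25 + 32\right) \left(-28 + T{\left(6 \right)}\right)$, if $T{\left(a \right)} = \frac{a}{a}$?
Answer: $96957$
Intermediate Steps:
$T{\left(a \right)} = 1$
$- 63 \left(25 + 32\right) \left(-28 + T{\left(6 \right)}\right) = - 63 \left(25 + 32\right) \left(-28 + 1\right) = - 63 \cdot 57 \left(-27\right) = \left(-63\right) \left(-1539\right) = 96957$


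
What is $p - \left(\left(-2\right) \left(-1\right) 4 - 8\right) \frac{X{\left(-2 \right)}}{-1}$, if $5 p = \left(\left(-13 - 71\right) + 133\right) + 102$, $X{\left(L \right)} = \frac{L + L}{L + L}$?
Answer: $\frac{151}{5} \approx 30.2$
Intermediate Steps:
$X{\left(L \right)} = 1$ ($X{\left(L \right)} = \frac{2 L}{2 L} = 2 L \frac{1}{2 L} = 1$)
$p = \frac{151}{5}$ ($p = \frac{\left(\left(-13 - 71\right) + 133\right) + 102}{5} = \frac{\left(-84 + 133\right) + 102}{5} = \frac{49 + 102}{5} = \frac{1}{5} \cdot 151 = \frac{151}{5} \approx 30.2$)
$p - \left(\left(-2\right) \left(-1\right) 4 - 8\right) \frac{X{\left(-2 \right)}}{-1} = \frac{151}{5} - \left(\left(-2\right) \left(-1\right) 4 - 8\right) 1 \frac{1}{-1} = \frac{151}{5} - \left(2 \cdot 4 - 8\right) 1 \left(-1\right) = \frac{151}{5} - \left(8 - 8\right) \left(-1\right) = \frac{151}{5} - 0 \left(-1\right) = \frac{151}{5} - 0 = \frac{151}{5} + 0 = \frac{151}{5}$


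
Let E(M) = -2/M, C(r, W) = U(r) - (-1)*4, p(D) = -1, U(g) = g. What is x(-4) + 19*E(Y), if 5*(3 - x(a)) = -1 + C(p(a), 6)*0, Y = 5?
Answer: -22/5 ≈ -4.4000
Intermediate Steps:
C(r, W) = 4 + r (C(r, W) = r - (-1)*4 = r - 1*(-4) = r + 4 = 4 + r)
x(a) = 16/5 (x(a) = 3 - (-1 + (4 - 1)*0)/5 = 3 - (-1 + 3*0)/5 = 3 - (-1 + 0)/5 = 3 - ⅕*(-1) = 3 + ⅕ = 16/5)
x(-4) + 19*E(Y) = 16/5 + 19*(-2/5) = 16/5 + 19*(-2*⅕) = 16/5 + 19*(-⅖) = 16/5 - 38/5 = -22/5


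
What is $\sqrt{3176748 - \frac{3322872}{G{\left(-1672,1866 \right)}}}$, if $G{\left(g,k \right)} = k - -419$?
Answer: $\frac{6 \sqrt{460525647605}}{2285} \approx 1781.9$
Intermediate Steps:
$G{\left(g,k \right)} = 419 + k$ ($G{\left(g,k \right)} = k + 419 = 419 + k$)
$\sqrt{3176748 - \frac{3322872}{G{\left(-1672,1866 \right)}}} = \sqrt{3176748 - \frac{3322872}{419 + 1866}} = \sqrt{3176748 - \frac{3322872}{2285}} = \sqrt{\frac{7255546308}{2285}} = \frac{6 \sqrt{460525647605}}{2285}$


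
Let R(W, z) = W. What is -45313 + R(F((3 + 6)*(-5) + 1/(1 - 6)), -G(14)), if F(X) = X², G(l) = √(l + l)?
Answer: -1081749/25 ≈ -43270.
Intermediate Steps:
G(l) = √2*√l (G(l) = √(2*l) = √2*√l)
-45313 + R(F((3 + 6)*(-5) + 1/(1 - 6)), -G(14)) = -45313 + ((3 + 6)*(-5) + 1/(1 - 6))² = -45313 + (9*(-5) + 1/(-5))² = -45313 + (-45 - ⅕)² = -45313 + (-226/5)² = -45313 + 51076/25 = -1081749/25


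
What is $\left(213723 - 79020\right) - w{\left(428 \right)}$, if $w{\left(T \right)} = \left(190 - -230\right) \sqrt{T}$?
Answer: $134703 - 840 \sqrt{107} \approx 1.2601 \cdot 10^{5}$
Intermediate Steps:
$w{\left(T \right)} = 420 \sqrt{T}$ ($w{\left(T \right)} = \left(190 + 230\right) \sqrt{T} = 420 \sqrt{T}$)
$\left(213723 - 79020\right) - w{\left(428 \right)} = \left(213723 - 79020\right) - 420 \sqrt{428} = 134703 - 420 \cdot 2 \sqrt{107} = 134703 - 840 \sqrt{107}$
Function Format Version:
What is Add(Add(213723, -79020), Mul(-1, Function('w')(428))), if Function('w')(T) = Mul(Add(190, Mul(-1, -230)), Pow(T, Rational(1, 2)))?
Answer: Add(134703, Mul(-840, Pow(107, Rational(1, 2)))) ≈ 1.2601e+5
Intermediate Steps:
Function('w')(T) = Mul(420, Pow(T, Rational(1, 2))) (Function('w')(T) = Mul(Add(190, 230), Pow(T, Rational(1, 2))) = Mul(420, Pow(T, Rational(1, 2))))
Add(Add(213723, -79020), Mul(-1, Function('w')(428))) = Add(Add(213723, -79020), Mul(-1, Mul(420, Pow(428, Rational(1, 2))))) = Add(134703, Mul(-1, Mul(420, Mul(2, Pow(107, Rational(1, 2)))))) = Add(134703, Mul(-1, Mul(840, Pow(107, Rational(1, 2))))) = Add(134703, Mul(-840, Pow(107, Rational(1, 2))))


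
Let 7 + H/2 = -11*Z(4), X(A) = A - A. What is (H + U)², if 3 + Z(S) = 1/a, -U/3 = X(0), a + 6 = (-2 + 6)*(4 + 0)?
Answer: 62001/25 ≈ 2480.0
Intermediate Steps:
a = 10 (a = -6 + (-2 + 6)*(4 + 0) = -6 + 4*4 = -6 + 16 = 10)
X(A) = 0
U = 0 (U = -3*0 = 0)
Z(S) = -29/10 (Z(S) = -3 + 1/10 = -3 + 1*(⅒) = -3 + ⅒ = -29/10)
H = 249/5 (H = -14 + 2*(-11*(-29/10)) = -14 + 2*(319/10) = -14 + 319/5 = 249/5 ≈ 49.800)
(H + U)² = (249/5 + 0)² = (249/5)² = 62001/25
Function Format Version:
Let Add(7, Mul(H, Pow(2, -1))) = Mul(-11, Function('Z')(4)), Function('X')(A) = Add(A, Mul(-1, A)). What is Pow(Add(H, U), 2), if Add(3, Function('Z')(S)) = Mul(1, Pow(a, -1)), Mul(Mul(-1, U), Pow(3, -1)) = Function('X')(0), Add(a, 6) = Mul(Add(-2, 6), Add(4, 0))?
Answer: Rational(62001, 25) ≈ 2480.0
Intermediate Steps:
a = 10 (a = Add(-6, Mul(Add(-2, 6), Add(4, 0))) = Add(-6, Mul(4, 4)) = Add(-6, 16) = 10)
Function('X')(A) = 0
U = 0 (U = Mul(-3, 0) = 0)
Function('Z')(S) = Rational(-29, 10) (Function('Z')(S) = Add(-3, Mul(1, Pow(10, -1))) = Add(-3, Mul(1, Rational(1, 10))) = Add(-3, Rational(1, 10)) = Rational(-29, 10))
H = Rational(249, 5) (H = Add(-14, Mul(2, Mul(-11, Rational(-29, 10)))) = Add(-14, Mul(2, Rational(319, 10))) = Add(-14, Rational(319, 5)) = Rational(249, 5) ≈ 49.800)
Pow(Add(H, U), 2) = Pow(Add(Rational(249, 5), 0), 2) = Pow(Rational(249, 5), 2) = Rational(62001, 25)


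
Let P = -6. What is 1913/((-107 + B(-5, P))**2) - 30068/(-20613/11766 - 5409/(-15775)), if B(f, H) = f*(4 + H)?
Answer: 17503669526572951/820238297143 ≈ 21340.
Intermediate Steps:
1913/((-107 + B(-5, P))**2) - 30068/(-20613/11766 - 5409/(-15775)) = 1913/((-107 - 5*(4 - 6))**2) - 30068/(-20613/11766 - 5409/(-15775)) = 1913/((-107 - 5*(-2))**2) - 30068/(-20613*1/11766 - 5409*(-1/15775)) = 1913/((-107 + 10)**2) - 30068/(-6871/3922 + 5409/15775) = 1913/((-97)**2) - 30068/(-87175927/61869550) = 1913/9409 - 30068*(-61869550/87175927) = 1913*(1/9409) + 1860293629400/87175927 = 1913/9409 + 1860293629400/87175927 = 17503669526572951/820238297143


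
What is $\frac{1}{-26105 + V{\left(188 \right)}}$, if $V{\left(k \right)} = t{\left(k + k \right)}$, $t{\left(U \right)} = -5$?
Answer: $- \frac{1}{26110} \approx -3.8299 \cdot 10^{-5}$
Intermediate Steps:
$V{\left(k \right)} = -5$
$\frac{1}{-26105 + V{\left(188 \right)}} = \frac{1}{-26105 - 5} = \frac{1}{-26110} = - \frac{1}{26110}$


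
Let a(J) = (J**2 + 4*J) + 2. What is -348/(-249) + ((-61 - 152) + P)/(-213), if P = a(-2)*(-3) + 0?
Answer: 13963/5893 ≈ 2.3694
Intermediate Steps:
a(J) = 2 + J**2 + 4*J
P = 6 (P = (2 + (-2)**2 + 4*(-2))*(-3) + 0 = (2 + 4 - 8)*(-3) + 0 = -2*(-3) + 0 = 6 + 0 = 6)
-348/(-249) + ((-61 - 152) + P)/(-213) = -348/(-249) + ((-61 - 152) + 6)/(-213) = -348*(-1/249) + (-213 + 6)*(-1/213) = 116/83 - 207*(-1/213) = 116/83 + 69/71 = 13963/5893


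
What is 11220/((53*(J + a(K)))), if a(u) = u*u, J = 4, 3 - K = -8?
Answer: 2244/1325 ≈ 1.6936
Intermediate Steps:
K = 11 (K = 3 - 1*(-8) = 3 + 8 = 11)
a(u) = u**2
11220/((53*(J + a(K)))) = 11220/((53*(4 + 11**2))) = 11220/((53*(4 + 121))) = 11220/((53*125)) = 11220/6625 = 11220*(1/6625) = 2244/1325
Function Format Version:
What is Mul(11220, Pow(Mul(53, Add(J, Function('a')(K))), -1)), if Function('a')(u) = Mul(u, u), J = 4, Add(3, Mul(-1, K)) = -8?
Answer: Rational(2244, 1325) ≈ 1.6936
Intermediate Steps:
K = 11 (K = Add(3, Mul(-1, -8)) = Add(3, 8) = 11)
Function('a')(u) = Pow(u, 2)
Mul(11220, Pow(Mul(53, Add(J, Function('a')(K))), -1)) = Mul(11220, Pow(Mul(53, Add(4, Pow(11, 2))), -1)) = Mul(11220, Pow(Mul(53, Add(4, 121)), -1)) = Mul(11220, Pow(Mul(53, 125), -1)) = Mul(11220, Pow(6625, -1)) = Mul(11220, Rational(1, 6625)) = Rational(2244, 1325)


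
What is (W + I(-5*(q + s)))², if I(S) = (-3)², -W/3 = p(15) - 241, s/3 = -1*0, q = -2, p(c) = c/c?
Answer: 531441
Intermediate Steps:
p(c) = 1
s = 0 (s = 3*(-1*0) = 3*0 = 0)
W = 720 (W = -3*(1 - 241) = -3*(-240) = 720)
I(S) = 9
(W + I(-5*(q + s)))² = (720 + 9)² = 729² = 531441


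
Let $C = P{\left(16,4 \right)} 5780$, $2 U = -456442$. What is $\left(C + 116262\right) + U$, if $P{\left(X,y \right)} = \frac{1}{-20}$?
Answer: $-112248$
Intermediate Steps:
$P{\left(X,y \right)} = - \frac{1}{20}$
$U = -228221$ ($U = \frac{1}{2} \left(-456442\right) = -228221$)
$C = -289$ ($C = \left(- \frac{1}{20}\right) 5780 = -289$)
$\left(C + 116262\right) + U = \left(-289 + 116262\right) - 228221 = 115973 - 228221 = -112248$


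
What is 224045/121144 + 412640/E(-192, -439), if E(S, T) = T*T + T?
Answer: 46534340425/11646905304 ≈ 3.9954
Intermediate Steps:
E(S, T) = T + T² (E(S, T) = T² + T = T + T²)
224045/121144 + 412640/E(-192, -439) = 224045/121144 + 412640/((-439*(1 - 439))) = 224045*(1/121144) + 412640/((-439*(-438))) = 224045/121144 + 412640/192282 = 224045/121144 + 412640*(1/192282) = 224045/121144 + 206320/96141 = 46534340425/11646905304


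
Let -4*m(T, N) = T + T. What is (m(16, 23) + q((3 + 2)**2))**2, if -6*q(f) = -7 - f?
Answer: 64/9 ≈ 7.1111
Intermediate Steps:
m(T, N) = -T/2 (m(T, N) = -(T + T)/4 = -T/2)
q(f) = 7/6 + f/6 (q(f) = -(-7 - f)/6 = 7/6 + f/6)
(m(16, 23) + q((3 + 2)**2))**2 = (-1/2*16 + (7/6 + (3 + 2)**2/6))**2 = (-8 + (7/6 + (1/6)*5**2))**2 = (-8 + (7/6 + (1/6)*25))**2 = (-8 + (7/6 + 25/6))**2 = (-8 + 16/3)**2 = (-8/3)**2 = 64/9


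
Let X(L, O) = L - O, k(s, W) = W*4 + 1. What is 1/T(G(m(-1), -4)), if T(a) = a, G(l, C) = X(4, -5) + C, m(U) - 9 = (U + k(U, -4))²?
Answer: ⅕ ≈ 0.20000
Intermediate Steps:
k(s, W) = 1 + 4*W (k(s, W) = 4*W + 1 = 1 + 4*W)
m(U) = 9 + (-15 + U)² (m(U) = 9 + (U + (1 + 4*(-4)))² = 9 + (U + (1 - 16))² = 9 + (U - 15)² = 9 + (-15 + U)²)
G(l, C) = 9 + C (G(l, C) = (4 - 1*(-5)) + C = (4 + 5) + C = 9 + C)
1/T(G(m(-1), -4)) = 1/(9 - 4) = 1/5 = ⅕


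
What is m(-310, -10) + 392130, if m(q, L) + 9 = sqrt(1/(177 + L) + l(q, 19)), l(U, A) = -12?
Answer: 392121 + I*sqrt(334501)/167 ≈ 3.9212e+5 + 3.4632*I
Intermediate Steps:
m(q, L) = -9 + sqrt(-12 + 1/(177 + L)) (m(q, L) = -9 + sqrt(1/(177 + L) - 12) = -9 + sqrt(-12 + 1/(177 + L)))
m(-310, -10) + 392130 = (-9 + sqrt((-2123 - 12*(-10))/(177 - 10))) + 392130 = (-9 + sqrt((-2123 + 120)/167)) + 392130 = (-9 + sqrt((1/167)*(-2003))) + 392130 = (-9 + sqrt(-2003/167)) + 392130 = (-9 + I*sqrt(334501)/167) + 392130 = 392121 + I*sqrt(334501)/167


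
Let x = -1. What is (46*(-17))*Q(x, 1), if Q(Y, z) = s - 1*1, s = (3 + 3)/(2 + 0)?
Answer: -1564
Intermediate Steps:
s = 3 (s = 6/2 = 6*(½) = 3)
Q(Y, z) = 2 (Q(Y, z) = 3 - 1*1 = 3 - 1 = 2)
(46*(-17))*Q(x, 1) = (46*(-17))*2 = -782*2 = -1564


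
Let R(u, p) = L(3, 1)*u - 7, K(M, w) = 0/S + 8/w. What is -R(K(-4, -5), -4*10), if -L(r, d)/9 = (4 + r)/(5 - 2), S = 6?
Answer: -133/5 ≈ -26.600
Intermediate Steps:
K(M, w) = 8/w (K(M, w) = 0/6 + 8/w = 0*(⅙) + 8/w = 0 + 8/w = 8/w)
L(r, d) = -12 - 3*r (L(r, d) = -9*(4 + r)/(5 - 2) = -9*(4 + r)/3 = -9*(4/3 + r/3) = -12 - 3*r)
R(u, p) = -7 - 21*u (R(u, p) = (-12 - 3*3)*u - 7 = (-12 - 9)*u - 7 = -21*u - 7 = -7 - 21*u)
-R(K(-4, -5), -4*10) = -(-7 - 168/(-5)) = -(-7 - 168*(-1)/5) = -(-7 - 21*(-8/5)) = -(-7 + 168/5) = -1*133/5 = -133/5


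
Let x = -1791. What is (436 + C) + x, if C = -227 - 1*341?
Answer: -1923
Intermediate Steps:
C = -568 (C = -227 - 341 = -568)
(436 + C) + x = (436 - 568) - 1791 = -132 - 1791 = -1923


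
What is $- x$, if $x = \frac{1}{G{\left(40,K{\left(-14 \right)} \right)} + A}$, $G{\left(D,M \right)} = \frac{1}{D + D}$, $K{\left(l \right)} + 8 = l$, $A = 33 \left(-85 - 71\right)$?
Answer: $\frac{80}{411839} \approx 0.00019425$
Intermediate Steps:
$A = -5148$ ($A = 33 \left(-156\right) = -5148$)
$K{\left(l \right)} = -8 + l$
$G{\left(D,M \right)} = \frac{1}{2 D}$
$x = - \frac{80}{411839}$ ($x = \frac{1}{\frac{1}{2 \cdot 40} - 5148} = \frac{1}{\frac{1}{2} \cdot \frac{1}{40} - 5148} = \frac{1}{\frac{1}{80} - 5148} = \frac{1}{- \frac{411839}{80}} = - \frac{80}{411839} \approx -0.00019425$)
$- x = \left(-1\right) \left(- \frac{80}{411839}\right) = \frac{80}{411839}$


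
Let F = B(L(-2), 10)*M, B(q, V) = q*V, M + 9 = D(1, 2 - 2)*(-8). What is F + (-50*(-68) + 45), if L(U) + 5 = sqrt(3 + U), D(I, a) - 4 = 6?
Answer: 7005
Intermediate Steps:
D(I, a) = 10 (D(I, a) = 4 + 6 = 10)
L(U) = -5 + sqrt(3 + U)
M = -89 (M = -9 + 10*(-8) = -9 - 80 = -89)
B(q, V) = V*q
F = 3560 (F = (10*(-5 + sqrt(3 - 2)))*(-89) = (10*(-5 + sqrt(1)))*(-89) = (10*(-5 + 1))*(-89) = (10*(-4))*(-89) = -40*(-89) = 3560)
F + (-50*(-68) + 45) = 3560 + (-50*(-68) + 45) = 3560 + (3400 + 45) = 3560 + 3445 = 7005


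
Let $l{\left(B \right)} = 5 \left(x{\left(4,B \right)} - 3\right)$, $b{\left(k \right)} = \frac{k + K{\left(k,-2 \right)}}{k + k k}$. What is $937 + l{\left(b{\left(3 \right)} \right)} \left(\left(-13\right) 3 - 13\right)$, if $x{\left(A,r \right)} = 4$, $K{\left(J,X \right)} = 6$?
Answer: $677$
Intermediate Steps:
$b{\left(k \right)} = \frac{6 + k}{k + k^{2}}$ ($b{\left(k \right)} = \frac{k + 6}{k + k k} = \frac{6 + k}{k + k^{2}}$)
$l{\left(B \right)} = 5$ ($l{\left(B \right)} = 5 \left(4 - 3\right) = 5 \cdot 1 = 5$)
$937 + l{\left(b{\left(3 \right)} \right)} \left(\left(-13\right) 3 - 13\right) = 937 + 5 \left(\left(-13\right) 3 - 13\right) = 937 + 5 \left(-39 - 13\right) = 937 + 5 \left(-52\right) = 937 - 260 = 677$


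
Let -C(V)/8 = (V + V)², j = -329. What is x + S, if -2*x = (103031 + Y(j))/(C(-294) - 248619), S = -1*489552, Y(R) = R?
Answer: -491929736947/1004857 ≈ -4.8955e+5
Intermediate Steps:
C(V) = -32*V² (C(V) = -8*(V + V)² = -8*4*V² = -32*V²)
S = -489552
x = 17117/1004857 (x = -(103031 - 329)/(2*(-32*(-294)² - 248619)) = -51351/(-32*86436 - 248619) = -51351/(-2765952 - 248619) = -51351/(-3014571) = -51351*(-1)/3014571 = -½*(-34234/1004857) = 17117/1004857 ≈ 0.017034)
x + S = 17117/1004857 - 489552 = -491929736947/1004857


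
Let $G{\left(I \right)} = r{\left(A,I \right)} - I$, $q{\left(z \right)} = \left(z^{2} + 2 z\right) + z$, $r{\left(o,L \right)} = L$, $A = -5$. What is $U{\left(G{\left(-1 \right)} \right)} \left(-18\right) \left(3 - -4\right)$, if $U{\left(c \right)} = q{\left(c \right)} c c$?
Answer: $0$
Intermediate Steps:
$q{\left(z \right)} = z^{2} + 3 z$
$G{\left(I \right)} = 0$ ($G{\left(I \right)} = I - I = 0$)
$U{\left(c \right)} = c^{3} \left(3 + c\right)$ ($U{\left(c \right)} = c \left(3 + c\right) c c = c^{2} \left(3 + c\right) c = c^{3} \left(3 + c\right)$)
$U{\left(G{\left(-1 \right)} \right)} \left(-18\right) \left(3 - -4\right) = 0^{3} \left(3 + 0\right) \left(-18\right) \left(3 - -4\right) = 0 \cdot 3 \left(-18\right) \left(3 + 4\right) = 0 \left(-18\right) 7 = 0 \cdot 7 = 0$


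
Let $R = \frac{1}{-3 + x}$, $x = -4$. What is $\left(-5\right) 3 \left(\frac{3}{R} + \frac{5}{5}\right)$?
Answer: $300$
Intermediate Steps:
$R = - \frac{1}{7}$ ($R = \frac{1}{-3 - 4} = \frac{1}{-7} = - \frac{1}{7} \approx -0.14286$)
$\left(-5\right) 3 \left(\frac{3}{R} + \frac{5}{5}\right) = \left(-5\right) 3 \left(\frac{3}{- \frac{1}{7}} + \frac{5}{5}\right) = - 15 \left(3 \left(-7\right) + 5 \cdot \frac{1}{5}\right) = - 15 \left(-21 + 1\right) = \left(-15\right) \left(-20\right) = 300$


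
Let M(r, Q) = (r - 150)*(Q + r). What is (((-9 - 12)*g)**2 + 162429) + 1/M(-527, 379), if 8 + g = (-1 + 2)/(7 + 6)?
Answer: 3219204297889/16933124 ≈ 1.9011e+5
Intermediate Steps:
g = -103/13 (g = -8 + (-1 + 2)/(7 + 6) = -8 + 1/13 = -103/13 ≈ -7.9231)
M(r, Q) = (-150 + r)*(Q + r)
(((-9 - 12)*g)**2 + 162429) + 1/M(-527, 379) = (((-9 - 12)*(-103/13))**2 + 162429) + 1/((-527)**2 - 150*379 - 150*(-527) + 379*(-527)) = ((-21*(-103/13))**2 + 162429) + 1/(277729 - 56850 + 79050 - 199733) = ((2163/13)**2 + 162429) + 1/100196 = (4678569/169 + 162429) + 1/100196 = 32129070/169 + 1/100196 = 3219204297889/16933124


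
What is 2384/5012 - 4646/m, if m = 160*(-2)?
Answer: 3006079/200480 ≈ 14.994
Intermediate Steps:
m = -320
2384/5012 - 4646/m = 2384/5012 - 4646/(-320) = 2384*(1/5012) - 4646*(-1/320) = 596/1253 + 2323/160 = 3006079/200480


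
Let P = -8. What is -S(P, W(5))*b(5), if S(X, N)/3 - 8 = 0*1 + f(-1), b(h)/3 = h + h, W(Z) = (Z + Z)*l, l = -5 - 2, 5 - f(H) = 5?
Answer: -720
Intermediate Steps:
f(H) = 0 (f(H) = 5 - 1*5 = 5 - 5 = 0)
l = -7
W(Z) = -14*Z (W(Z) = (Z + Z)*(-7) = (2*Z)*(-7) = -14*Z)
b(h) = 6*h (b(h) = 3*(h + h) = 3*(2*h) = 6*h)
S(X, N) = 24 (S(X, N) = 24 + 3*(0*1 + 0) = 24 + 3*(0 + 0) = 24 + 3*0 = 24 + 0 = 24)
-S(P, W(5))*b(5) = -24*6*5 = -24*30 = -1*720 = -720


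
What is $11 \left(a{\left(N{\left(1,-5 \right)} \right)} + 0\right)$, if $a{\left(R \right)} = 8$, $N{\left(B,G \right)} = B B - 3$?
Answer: $88$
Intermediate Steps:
$N{\left(B,G \right)} = -3 + B^{2}$ ($N{\left(B,G \right)} = B^{2} - 3 = -3 + B^{2}$)
$11 \left(a{\left(N{\left(1,-5 \right)} \right)} + 0\right) = 11 \left(8 + 0\right) = 11 \cdot 8 = 88$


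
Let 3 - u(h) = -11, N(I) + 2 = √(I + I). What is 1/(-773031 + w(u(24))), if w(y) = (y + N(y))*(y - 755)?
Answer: -260641/203796067887 + 494*√7/203796067887 ≈ -1.2725e-6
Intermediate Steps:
N(I) = -2 + √2*√I (N(I) = -2 + √(I + I) = -2 + √(2*I) = -2 + √2*√I)
u(h) = 14 (u(h) = 3 - 1*(-11) = 3 + 11 = 14)
w(y) = (-755 + y)*(-2 + y + √2*√y) (w(y) = (y + (-2 + √2*√y))*(y - 755) = (-2 + y + √2*√y)*(-755 + y) = (-755 + y)*(-2 + y + √2*√y))
1/(-773031 + w(u(24))) = 1/(-773031 + (1510 + 14² - 757*14 + √2*14^(3/2) - 755*√2*√14)) = 1/(-773031 + (1510 + 196 - 10598 + √2*(14*√14) - 1510*√7)) = 1/(-773031 + (1510 + 196 - 10598 + 28*√7 - 1510*√7)) = 1/(-773031 + (-8892 - 1482*√7)) = 1/(-781923 - 1482*√7)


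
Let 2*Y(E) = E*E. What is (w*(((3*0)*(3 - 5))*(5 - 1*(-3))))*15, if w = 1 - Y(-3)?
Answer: 0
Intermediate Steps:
Y(E) = E²/2 (Y(E) = (E*E)/2 = E²/2)
w = -7/2 (w = 1 - (-3)²/2 = 1 - 9/2 = -7/2 ≈ -3.5000)
(w*(((3*0)*(3 - 5))*(5 - 1*(-3))))*15 = -7*(3*0)*(3 - 5)*(5 - 1*(-3))/2*15 = -7*0*(-2)*(5 + 3)/2*15 = -0*8*15 = -7/2*0*15 = 0*15 = 0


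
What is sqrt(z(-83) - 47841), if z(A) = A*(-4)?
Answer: I*sqrt(47509) ≈ 217.97*I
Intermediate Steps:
z(A) = -4*A
sqrt(z(-83) - 47841) = sqrt(-4*(-83) - 47841) = sqrt(332 - 47841) = sqrt(-47509) = I*sqrt(47509)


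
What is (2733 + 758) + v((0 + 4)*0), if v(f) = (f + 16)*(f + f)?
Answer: 3491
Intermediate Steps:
v(f) = 2*f*(16 + f) (v(f) = (16 + f)*(2*f) = 2*f*(16 + f))
(2733 + 758) + v((0 + 4)*0) = (2733 + 758) + 2*((0 + 4)*0)*(16 + (0 + 4)*0) = 3491 + 2*(4*0)*(16 + 4*0) = 3491 + 2*0*(16 + 0) = 3491 + 2*0*16 = 3491 + 0 = 3491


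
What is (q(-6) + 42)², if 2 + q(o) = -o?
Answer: 2116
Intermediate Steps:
q(o) = -2 - o
(q(-6) + 42)² = ((-2 - 1*(-6)) + 42)² = ((-2 + 6) + 42)² = (4 + 42)² = 46² = 2116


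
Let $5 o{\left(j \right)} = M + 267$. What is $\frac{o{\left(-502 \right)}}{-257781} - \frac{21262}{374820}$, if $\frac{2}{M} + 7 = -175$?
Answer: $- \frac{27810379497}{488475231790} \approx -0.056933$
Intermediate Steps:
$M = - \frac{1}{91}$ ($M = \frac{2}{-7 - 175} = \frac{2}{-182} = 2 \left(- \frac{1}{182}\right) = - \frac{1}{91} \approx -0.010989$)
$o{\left(j \right)} = \frac{24296}{455}$ ($o{\left(j \right)} = \frac{- \frac{1}{91} + 267}{5} = \frac{1}{5} \cdot \frac{24296}{91} = \frac{24296}{455}$)
$\frac{o{\left(-502 \right)}}{-257781} - \frac{21262}{374820} = \frac{24296}{455 \left(-257781\right)} - \frac{21262}{374820} = \frac{24296}{455} \left(- \frac{1}{257781}\right) - \frac{10631}{187410} = - \frac{24296}{117290355} - \frac{10631}{187410} = - \frac{27810379497}{488475231790}$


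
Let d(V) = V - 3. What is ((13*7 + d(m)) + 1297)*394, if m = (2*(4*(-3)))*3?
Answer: 517322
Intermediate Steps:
m = -72 (m = (2*(-12))*3 = -24*3 = -72)
d(V) = -3 + V
((13*7 + d(m)) + 1297)*394 = ((13*7 + (-3 - 72)) + 1297)*394 = ((91 - 75) + 1297)*394 = (16 + 1297)*394 = 1313*394 = 517322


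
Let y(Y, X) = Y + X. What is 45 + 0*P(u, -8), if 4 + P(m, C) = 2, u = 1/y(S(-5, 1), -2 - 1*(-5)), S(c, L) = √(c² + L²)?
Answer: 45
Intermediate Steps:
S(c, L) = √(L² + c²)
y(Y, X) = X + Y
u = 1/(3 + √26) (u = 1/((-2 - 1*(-5)) + √(1² + (-5)²)) = 1/((-2 + 5) + √(1 + 25)) = 1/(3 + √26) ≈ 0.12347)
P(m, C) = -2 (P(m, C) = -4 + 2 = -2)
45 + 0*P(u, -8) = 45 + 0*(-2) = 45 + 0 = 45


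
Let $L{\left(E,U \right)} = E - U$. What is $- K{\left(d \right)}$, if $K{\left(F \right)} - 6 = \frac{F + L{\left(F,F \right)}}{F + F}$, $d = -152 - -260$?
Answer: $- \frac{13}{2} \approx -6.5$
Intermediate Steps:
$d = 108$ ($d = -152 + 260 = 108$)
$K{\left(F \right)} = \frac{13}{2}$ ($K{\left(F \right)} = 6 + \frac{F + \left(F - F\right)}{F + F} = 6 + \frac{F + 0}{2 F} = 6 + F \frac{1}{2 F} = 6 + \frac{1}{2} = \frac{13}{2}$)
$- K{\left(d \right)} = \left(-1\right) \frac{13}{2} = - \frac{13}{2}$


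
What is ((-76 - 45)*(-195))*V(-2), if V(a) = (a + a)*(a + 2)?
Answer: 0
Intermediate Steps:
V(a) = 2*a*(2 + a) (V(a) = (2*a)*(2 + a) = 2*a*(2 + a))
((-76 - 45)*(-195))*V(-2) = ((-76 - 45)*(-195))*(2*(-2)*(2 - 2)) = (-121*(-195))*(2*(-2)*0) = 23595*0 = 0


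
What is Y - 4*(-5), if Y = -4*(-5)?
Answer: 40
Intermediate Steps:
Y = 20
Y - 4*(-5) = 20 - 4*(-5) = 20 + 20 = 40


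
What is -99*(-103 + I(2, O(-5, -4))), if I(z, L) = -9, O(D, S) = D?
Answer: 11088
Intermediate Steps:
-99*(-103 + I(2, O(-5, -4))) = -99*(-103 - 9) = -99*(-112) = 11088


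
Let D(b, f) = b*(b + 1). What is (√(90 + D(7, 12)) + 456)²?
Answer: (456 + √146)² ≈ 2.1910e+5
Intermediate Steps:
D(b, f) = b*(1 + b)
(√(90 + D(7, 12)) + 456)² = (√(90 + 7*(1 + 7)) + 456)² = (√(90 + 7*8) + 456)² = (√(90 + 56) + 456)² = (√146 + 456)² = (456 + √146)²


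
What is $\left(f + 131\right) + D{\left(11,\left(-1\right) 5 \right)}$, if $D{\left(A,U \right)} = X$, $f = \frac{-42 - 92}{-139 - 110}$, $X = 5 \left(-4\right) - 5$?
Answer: $\frac{26528}{249} \approx 106.54$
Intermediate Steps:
$X = -25$ ($X = -20 - 5 = -25$)
$f = \frac{134}{249}$ ($f = - \frac{134}{-249} = \left(-134\right) \left(- \frac{1}{249}\right) = \frac{134}{249} \approx 0.53815$)
$D{\left(A,U \right)} = -25$
$\left(f + 131\right) + D{\left(11,\left(-1\right) 5 \right)} = \left(\frac{134}{249} + 131\right) - 25 = \frac{32753}{249} - 25 = \frac{26528}{249}$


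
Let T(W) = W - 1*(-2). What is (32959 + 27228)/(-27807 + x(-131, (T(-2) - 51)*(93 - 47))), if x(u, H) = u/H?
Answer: -141198702/65235091 ≈ -2.1645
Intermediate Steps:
T(W) = 2 + W (T(W) = W + 2 = 2 + W)
(32959 + 27228)/(-27807 + x(-131, (T(-2) - 51)*(93 - 47))) = (32959 + 27228)/(-27807 - 131*1/((93 - 47)*((2 - 2) - 51))) = 60187/(-27807 - 131*1/(46*(0 - 51))) = 60187/(-27807 - 131/((-51*46))) = 60187/(-27807 - 131/(-2346)) = 60187/(-27807 - 131*(-1/2346)) = 60187/(-27807 + 131/2346) = 60187/(-65235091/2346) = 60187*(-2346/65235091) = -141198702/65235091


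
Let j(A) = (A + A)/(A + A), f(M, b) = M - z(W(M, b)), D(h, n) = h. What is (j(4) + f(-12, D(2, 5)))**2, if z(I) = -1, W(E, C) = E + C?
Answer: 100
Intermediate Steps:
W(E, C) = C + E
f(M, b) = 1 + M (f(M, b) = M - 1*(-1) = M + 1 = 1 + M)
j(A) = 1 (j(A) = (2*A)/((2*A)) = (2*A)*(1/(2*A)) = 1)
(j(4) + f(-12, D(2, 5)))**2 = (1 + (1 - 12))**2 = (1 - 11)**2 = (-10)**2 = 100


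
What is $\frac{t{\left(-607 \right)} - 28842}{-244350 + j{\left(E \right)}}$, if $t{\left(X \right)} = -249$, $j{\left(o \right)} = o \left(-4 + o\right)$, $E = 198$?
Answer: $\frac{9697}{68646} \approx 0.14126$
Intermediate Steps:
$\frac{t{\left(-607 \right)} - 28842}{-244350 + j{\left(E \right)}} = \frac{-249 - 28842}{-244350 + 198 \left(-4 + 198\right)} = - \frac{29091}{-244350 + 198 \cdot 194} = - \frac{29091}{-244350 + 38412} = - \frac{29091}{-205938} = \left(-29091\right) \left(- \frac{1}{205938}\right) = \frac{9697}{68646}$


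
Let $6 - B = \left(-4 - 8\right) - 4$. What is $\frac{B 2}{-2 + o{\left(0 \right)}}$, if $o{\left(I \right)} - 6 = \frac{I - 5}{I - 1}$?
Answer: $\frac{44}{9} \approx 4.8889$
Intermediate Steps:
$o{\left(I \right)} = 6 + \frac{-5 + I}{-1 + I}$ ($o{\left(I \right)} = 6 + \frac{I - 5}{I - 1} = 6 + \frac{-5 + I}{-1 + I}$)
$B = 22$ ($B = 6 - \left(\left(-4 - 8\right) - 4\right) = 6 - \left(-12 - 4\right) = 6 - -16 = 6 + 16 = 22$)
$\frac{B 2}{-2 + o{\left(0 \right)}} = \frac{22 \cdot 2}{-2 + \frac{-11 + 7 \cdot 0}{-1 + 0}} = \frac{44}{-2 + \frac{-11 + 0}{-1}} = \frac{44}{-2 - -11} = \frac{44}{-2 + 11} = \frac{44}{9}$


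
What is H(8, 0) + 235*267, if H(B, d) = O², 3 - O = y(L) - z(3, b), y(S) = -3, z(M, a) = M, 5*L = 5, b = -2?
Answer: 62826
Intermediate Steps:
L = 1 (L = (⅕)*5 = 1)
O = 9 (O = 3 - (-3 - 1*3) = 3 - (-3 - 3) = 3 - 1*(-6) = 3 + 6 = 9)
H(B, d) = 81 (H(B, d) = 9² = 81)
H(8, 0) + 235*267 = 81 + 235*267 = 81 + 62745 = 62826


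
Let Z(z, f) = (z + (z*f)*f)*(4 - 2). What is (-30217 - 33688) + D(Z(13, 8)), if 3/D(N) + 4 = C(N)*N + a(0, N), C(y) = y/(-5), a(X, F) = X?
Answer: -12168023241/190408 ≈ -63905.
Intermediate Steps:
Z(z, f) = 2*z + 2*z*f² (Z(z, f) = (z + (f*z)*f)*2 = (z + z*f²)*2 = 2*z + 2*z*f²)
C(y) = -y/5 (C(y) = y*(-⅕) = -y/5)
D(N) = 3/(-4 - N²/5) (D(N) = 3/(-4 + ((-N/5)*N + 0)) = 3/(-4 + (-N²/5 + 0)) = 3/(-4 - N²/5))
(-30217 - 33688) + D(Z(13, 8)) = (-30217 - 33688) + 15/(-20 - (2*13*(1 + 8²))²) = -63905 + 15/(-20 - (2*13*(1 + 64))²) = -63905 + 15/(-20 - (2*13*65)²) = -63905 + 15/(-20 - 1*1690²) = -63905 + 15/(-20 - 1*2856100) = -63905 + 15/(-20 - 2856100) = -63905 + 15/(-2856120) = -63905 + 15*(-1/2856120) = -63905 - 1/190408 = -12168023241/190408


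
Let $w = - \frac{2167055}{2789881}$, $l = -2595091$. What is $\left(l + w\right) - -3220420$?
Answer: $\frac{1744591328794}{2789881} \approx 6.2533 \cdot 10^{5}$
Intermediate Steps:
$w = - \frac{2167055}{2789881}$ ($w = \left(-2167055\right) \frac{1}{2789881} = - \frac{2167055}{2789881} \approx -0.77676$)
$\left(l + w\right) - -3220420 = \left(-2595091 - \frac{2167055}{2789881}\right) - -3220420 = - \frac{7239997241226}{2789881} + 3220420 = \frac{1744591328794}{2789881}$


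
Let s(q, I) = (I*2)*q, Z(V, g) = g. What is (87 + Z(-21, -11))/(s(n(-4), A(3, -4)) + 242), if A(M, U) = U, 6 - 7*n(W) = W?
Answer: 266/807 ≈ 0.32962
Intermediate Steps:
n(W) = 6/7 - W/7
s(q, I) = 2*I*q (s(q, I) = (2*I)*q = 2*I*q)
(87 + Z(-21, -11))/(s(n(-4), A(3, -4)) + 242) = (87 - 11)/(2*(-4)*(6/7 - ⅐*(-4)) + 242) = 76/(2*(-4)*(6/7 + 4/7) + 242) = 76/(2*(-4)*(10/7) + 242) = 76/(-80/7 + 242) = 76/(1614/7) = 76*(7/1614) = 266/807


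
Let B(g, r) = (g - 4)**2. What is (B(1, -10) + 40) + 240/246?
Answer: 2049/41 ≈ 49.976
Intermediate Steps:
B(g, r) = (-4 + g)**2
(B(1, -10) + 40) + 240/246 = ((-4 + 1)**2 + 40) + 240/246 = ((-3)**2 + 40) + 240*(1/246) = (9 + 40) + 40/41 = 49 + 40/41 = 2049/41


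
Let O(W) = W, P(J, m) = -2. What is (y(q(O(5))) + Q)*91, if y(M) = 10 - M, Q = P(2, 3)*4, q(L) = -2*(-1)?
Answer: 0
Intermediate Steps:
q(L) = 2
Q = -8 (Q = -2*4 = -8)
(y(q(O(5))) + Q)*91 = ((10 - 1*2) - 8)*91 = ((10 - 2) - 8)*91 = (8 - 8)*91 = 0*91 = 0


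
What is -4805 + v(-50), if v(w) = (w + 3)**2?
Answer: -2596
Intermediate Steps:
v(w) = (3 + w)**2
-4805 + v(-50) = -4805 + (3 - 50)**2 = -4805 + (-47)**2 = -4805 + 2209 = -2596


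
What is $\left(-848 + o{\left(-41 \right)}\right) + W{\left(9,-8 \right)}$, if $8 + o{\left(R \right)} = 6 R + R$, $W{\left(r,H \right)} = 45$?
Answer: $-1098$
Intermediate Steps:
$o{\left(R \right)} = -8 + 7 R$ ($o{\left(R \right)} = -8 + \left(6 R + R\right) = -8 + 7 R$)
$\left(-848 + o{\left(-41 \right)}\right) + W{\left(9,-8 \right)} = \left(-848 + \left(-8 + 7 \left(-41\right)\right)\right) + 45 = \left(-848 - 295\right) + 45 = -1143 + 45 = -1098$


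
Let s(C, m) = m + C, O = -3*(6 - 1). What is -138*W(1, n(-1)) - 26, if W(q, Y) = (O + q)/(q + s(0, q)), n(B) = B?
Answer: 940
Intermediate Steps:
O = -15 (O = -3*5 = -15)
s(C, m) = C + m
W(q, Y) = (-15 + q)/(2*q) (W(q, Y) = (-15 + q)/(q + (0 + q)) = (-15 + q)/(q + q) = (-15 + q)/((2*q)) = (-15 + q)*(1/(2*q)) = (-15 + q)/(2*q))
-138*W(1, n(-1)) - 26 = -69*(-15 + 1)/1 - 26 = -69*(-14) - 26 = -138*(-7) - 26 = 966 - 26 = 940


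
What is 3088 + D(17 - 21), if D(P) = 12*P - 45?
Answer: 2995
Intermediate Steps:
D(P) = -45 + 12*P
3088 + D(17 - 21) = 3088 + (-45 + 12*(17 - 21)) = 3088 + (-45 + 12*(-4)) = 3088 + (-45 - 48) = 3088 - 93 = 2995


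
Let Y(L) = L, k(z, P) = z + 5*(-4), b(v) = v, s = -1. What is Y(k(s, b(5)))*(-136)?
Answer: 2856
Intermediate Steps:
k(z, P) = -20 + z (k(z, P) = z - 20 = -20 + z)
Y(k(s, b(5)))*(-136) = (-20 - 1)*(-136) = -21*(-136) = 2856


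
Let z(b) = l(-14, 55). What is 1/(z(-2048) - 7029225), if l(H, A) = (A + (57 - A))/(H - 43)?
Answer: -1/7029226 ≈ -1.4226e-7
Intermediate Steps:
l(H, A) = 57/(-43 + H)
z(b) = -1 (z(b) = 57/(-43 - 14) = 57/(-57) = 57*(-1/57) = -1)
1/(z(-2048) - 7029225) = 1/(-1 - 7029225) = 1/(-7029226) = -1/7029226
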